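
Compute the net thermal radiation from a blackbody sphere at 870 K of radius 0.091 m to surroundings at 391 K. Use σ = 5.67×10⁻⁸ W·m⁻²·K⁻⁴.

Q ≈ 3240 W

A = 4πr² = 4π × (0.091)² = 0.104 m².
Q = σA(T⁴ − T_s⁴). T⁴ − T_s⁴ = (870)⁴ − (391)⁴ = 5.73×10^11 − 2.34×10^10 = 5.50×10^11 K⁴.
Q = 5.67×10⁻⁸ × 0.104 × 5.50×10^11 = 3240 W.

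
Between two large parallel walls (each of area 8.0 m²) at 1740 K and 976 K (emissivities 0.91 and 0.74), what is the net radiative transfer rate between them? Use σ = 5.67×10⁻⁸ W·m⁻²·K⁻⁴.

For two large parallel gray plates, q = σ(T₁⁴ − T₂⁴) / (1/ε₁ + 1/ε₂ − 1).
1/ε₁ + 1/ε₂ − 1 = 1/0.91 + 1/0.74 − 1 = 1.450.
T₁⁴ − T₂⁴ = 9.17×10^12 − 9.07×10^11 = 8.26×10^12 K⁴.
q = 5.67×10⁻⁸ × 8.26×10^12 / 1.450 = 3.23×10^5 W/m².
Q = q·A = 3.23×10^5 × 8.0 = 2.58×10^6 W.

Q ≈ 2.58×10^6 W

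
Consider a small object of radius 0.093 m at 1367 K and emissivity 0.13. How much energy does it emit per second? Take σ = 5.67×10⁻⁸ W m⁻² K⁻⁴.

P ≈ 2800 W

A = 4πr² = 4π × (0.093)² = 0.109 m².
P = εσAT⁴ = 0.13 × 5.67×10⁻⁸ × 0.109 × (1367)⁴ = 0.13 × 5.67×10⁻⁸ × 0.109 × 3.49×10^12.
P = 2800 W.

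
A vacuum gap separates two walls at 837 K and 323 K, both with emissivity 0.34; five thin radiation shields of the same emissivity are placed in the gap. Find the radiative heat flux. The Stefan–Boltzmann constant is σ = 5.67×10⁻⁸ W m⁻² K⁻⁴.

q ≈ 929 W/m²

Each of the 6 gaps contributes resistance (2/ε − 1) = 2/0.34 − 1 = 4.882; total = 29.29.
q = σ(T₁⁴ − T₂⁴) / 29.29 = 5.67×10⁻⁸ × 4.80×10^11 / 29.29 = 929 W/m².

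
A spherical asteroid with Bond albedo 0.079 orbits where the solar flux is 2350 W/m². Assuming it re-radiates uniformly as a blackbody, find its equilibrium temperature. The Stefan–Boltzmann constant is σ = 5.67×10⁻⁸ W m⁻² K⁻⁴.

T ≈ 313 K

Power absorbed = (1−a)S·πR²; power emitted = 4πR²σT⁴. Equating and cancelling πR²:
T = ((1−a)S / 4σ)^(1/4) = (2160 / (4 × 5.67×10⁻⁸))^(1/4) = (9.54×10^9)^(1/4).
T = 313 K.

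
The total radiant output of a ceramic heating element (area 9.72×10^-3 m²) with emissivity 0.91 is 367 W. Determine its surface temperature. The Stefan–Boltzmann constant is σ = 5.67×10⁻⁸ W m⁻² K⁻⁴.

From P = εσAT⁴, T = (P / εσA)^(1/4) = (367 / (0.91 × 5.67×10⁻⁸ × 9.72×10^-3))^(1/4).
T = (7.32×10^11)^(1/4) = 925 K.

T ≈ 925 K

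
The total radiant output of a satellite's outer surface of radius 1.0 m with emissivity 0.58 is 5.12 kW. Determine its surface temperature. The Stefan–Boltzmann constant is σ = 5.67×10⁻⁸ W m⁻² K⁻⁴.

T ≈ 334 K

A = 4πr² = 4π × (1.0)² = 12.6 m².
From P = εσAT⁴, T = (P / εσA)^(1/4) = (5120 / (0.58 × 5.67×10⁻⁸ × 12.6))^(1/4).
T = (1.24×10^10)^(1/4) = 334 K.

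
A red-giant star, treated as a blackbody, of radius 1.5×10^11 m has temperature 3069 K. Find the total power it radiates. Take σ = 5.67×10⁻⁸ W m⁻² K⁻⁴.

A = 4πr² = 4π × (1.5×10^11)² = 2.83×10^23 m².
P = σAT⁴ = 5.67×10⁻⁸ × 2.83×10^23 × (3069)⁴ = 5.67×10⁻⁸ × 2.83×10^23 × 8.87×10^13.
P = 1.42×10^30 W.

P ≈ 1.42×10^30 W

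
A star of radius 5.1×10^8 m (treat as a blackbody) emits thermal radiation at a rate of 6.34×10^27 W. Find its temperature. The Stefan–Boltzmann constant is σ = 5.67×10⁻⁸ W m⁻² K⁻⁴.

A = 4πr² = 4π × (5.1×10^8)² = 3.27×10^18 m².
From P = σAT⁴, T = (P / σA)^(1/4) = (6.34×10^27 / (5.67×10⁻⁸ × 3.27×10^18))^(1/4).
T = (3.42×10^16)^(1/4) = 13600 K.

T ≈ 13600 K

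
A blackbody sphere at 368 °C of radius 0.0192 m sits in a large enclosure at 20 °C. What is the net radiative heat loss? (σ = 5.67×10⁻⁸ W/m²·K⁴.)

Q ≈ 42.4 W

A = 4πr² = 4π × (0.0192)² = 4.63×10^-3 m².
Convert: 368 °C = 641 K; 20 °C = 293 K.
Q = σA(T⁴ − T_s⁴). T⁴ − T_s⁴ = (641)⁴ − (293)⁴ = 1.69×10^11 − 7.37×10^9 = 1.61×10^11 K⁴.
Q = 5.67×10⁻⁸ × 4.63×10^-3 × 1.61×10^11 = 42.4 W.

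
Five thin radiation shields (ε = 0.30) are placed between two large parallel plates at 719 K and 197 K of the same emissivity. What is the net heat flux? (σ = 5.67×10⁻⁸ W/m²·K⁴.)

Each of the 6 gaps contributes resistance (2/ε − 1) = 2/0.30 − 1 = 5.667; total = 34.00.
q = σ(T₁⁴ − T₂⁴) / 34.00 = 5.67×10⁻⁸ × 2.66×10^11 / 34.00 = 443 W/m².

q ≈ 443 W/m²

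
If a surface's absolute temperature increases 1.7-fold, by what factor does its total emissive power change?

factor ≈ 8.35

P ∝ T⁴, so the power scales as (1.7)⁴ = 8.35.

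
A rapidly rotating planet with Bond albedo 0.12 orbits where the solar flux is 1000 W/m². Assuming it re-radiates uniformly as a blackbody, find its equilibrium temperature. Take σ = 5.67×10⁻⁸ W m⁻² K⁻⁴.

T ≈ 250 K

Power absorbed = (1−a)S·πR²; power emitted = 4πR²σT⁴. Equating and cancelling πR²:
T = ((1−a)S / 4σ)^(1/4) = (880 / (4 × 5.67×10⁻⁸))^(1/4) = (3.88×10^9)^(1/4).
T = 250 K.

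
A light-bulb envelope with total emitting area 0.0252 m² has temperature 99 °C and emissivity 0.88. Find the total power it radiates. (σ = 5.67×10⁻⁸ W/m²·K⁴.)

99 °C = 372 K.
P = εσAT⁴ = 0.88 × 5.67×10⁻⁸ × 0.0252 × (372)⁴ = 0.88 × 5.67×10⁻⁸ × 0.0252 × 1.92×10^10.
P = 24.1 W.

P ≈ 24.1 W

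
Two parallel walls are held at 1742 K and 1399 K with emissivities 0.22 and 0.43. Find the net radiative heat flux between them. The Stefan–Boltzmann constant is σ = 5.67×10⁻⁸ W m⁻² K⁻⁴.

For two large parallel gray plates, q = σ(T₁⁴ − T₂⁴) / (1/ε₁ + 1/ε₂ − 1).
1/ε₁ + 1/ε₂ − 1 = 1/0.22 + 1/0.43 − 1 = 5.871.
T₁⁴ − T₂⁴ = 9.21×10^12 − 3.83×10^12 = 5.38×10^12 K⁴.
q = 5.67×10⁻⁸ × 5.38×10^12 / 5.871 = 51900 W/m².

q ≈ 51900 W/m²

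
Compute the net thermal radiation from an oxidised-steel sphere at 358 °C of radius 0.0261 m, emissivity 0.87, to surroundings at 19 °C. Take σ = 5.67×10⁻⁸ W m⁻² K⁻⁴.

A = 4πr² = 4π × (0.0261)² = 8.56×10^-3 m².
Convert: 358 °C = 631 K; 19 °C = 292 K.
Q = εσA(T⁴ − T_s⁴). T⁴ − T_s⁴ = (631)⁴ − (292)⁴ = 1.59×10^11 − 7.27×10^9 = 1.51×10^11 K⁴.
Q = 0.87 × 5.67×10⁻⁸ × 8.56×10^-3 × 1.51×10^11 = 63.9 W.

Q ≈ 63.9 W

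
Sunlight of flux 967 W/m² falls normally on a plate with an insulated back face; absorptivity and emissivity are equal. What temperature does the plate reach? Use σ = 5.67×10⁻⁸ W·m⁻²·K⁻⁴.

T ≈ 361 K

Absorbed flux αS = emitted flux εσT⁴ (one radiating face); with α = ε, T = (S/σ)^(1/4).
T = (967 / 5.67×10⁻⁸)^(1/4) = (1.71×10^10)^(1/4).
T = 361 K.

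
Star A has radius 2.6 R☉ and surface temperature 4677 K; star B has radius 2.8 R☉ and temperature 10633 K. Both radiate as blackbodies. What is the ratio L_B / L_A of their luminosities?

L_B/L_A ≈ 31.0

L = 4πR²σT⁴ ∝ R²T⁴, so L_B/L_A = (2.8/2.6)² × (10633/4677)⁴ = 1.16 × 26.7 = 31.0.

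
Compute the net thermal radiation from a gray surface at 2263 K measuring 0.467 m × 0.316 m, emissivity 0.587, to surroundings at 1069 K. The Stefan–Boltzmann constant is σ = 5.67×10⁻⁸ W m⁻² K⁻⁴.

A = 0.467 × 0.316 = 0.148 m².
Q = εσA(T⁴ − T_s⁴). T⁴ − T_s⁴ = (2263)⁴ − (1069)⁴ = 2.62×10^13 − 1.31×10^12 = 2.49×10^13 K⁴.
Q = 0.587 × 5.67×10⁻⁸ × 0.148 × 2.49×10^13 = 1.22×10^5 W.

Q ≈ 1.22×10^5 W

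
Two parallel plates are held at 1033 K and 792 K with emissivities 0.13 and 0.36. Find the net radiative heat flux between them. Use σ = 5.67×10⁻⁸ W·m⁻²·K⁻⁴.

For two large parallel gray plates, q = σ(T₁⁴ − T₂⁴) / (1/ε₁ + 1/ε₂ − 1).
1/ε₁ + 1/ε₂ − 1 = 1/0.13 + 1/0.36 − 1 = 9.470.
T₁⁴ − T₂⁴ = 1.14×10^12 − 3.93×10^11 = 7.45×10^11 K⁴.
q = 5.67×10⁻⁸ × 7.45×10^11 / 9.470 = 4460 W/m².

q ≈ 4460 W/m²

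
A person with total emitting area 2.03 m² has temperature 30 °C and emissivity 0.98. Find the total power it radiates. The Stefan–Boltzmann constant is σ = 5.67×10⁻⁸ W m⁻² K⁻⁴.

P ≈ 951 W

30 °C = 303 K.
P = εσAT⁴ = 0.98 × 5.67×10⁻⁸ × 2.03 × (303)⁴ = 0.98 × 5.67×10⁻⁸ × 2.03 × 8.43×10^9.
P = 951 W.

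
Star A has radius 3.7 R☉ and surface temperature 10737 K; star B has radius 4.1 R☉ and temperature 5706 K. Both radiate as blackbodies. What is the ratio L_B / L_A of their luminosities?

L_B/L_A ≈ 0.0979

L = 4πR²σT⁴ ∝ R²T⁴, so L_B/L_A = (4.1/3.7)² × (5706/10737)⁴ = 1.23 × 0.0798 = 0.0979.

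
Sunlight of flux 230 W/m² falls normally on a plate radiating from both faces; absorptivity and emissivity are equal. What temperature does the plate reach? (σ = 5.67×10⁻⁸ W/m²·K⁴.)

Absorbed flux αS = emitted flux 2εσT⁴ per unit area; with α = ε this gives T = (S/2σ)^(1/4).
T = (230 / (2 × 5.67×10⁻⁸))^(1/4) = (2.03×10^9)^(1/4).
T = 212 K.

T ≈ 212 K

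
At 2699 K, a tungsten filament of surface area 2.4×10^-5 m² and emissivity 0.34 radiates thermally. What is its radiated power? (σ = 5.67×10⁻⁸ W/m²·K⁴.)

P ≈ 24.6 W

Stefan–Boltzmann: P = εσAT⁴ = 0.34 × 5.67×10⁻⁸ × 2.40×10^-5 × (2699)⁴ = 0.34 × 5.67×10⁻⁸ × 2.40×10^-5 × 5.31×10^13.
P = 24.6 W.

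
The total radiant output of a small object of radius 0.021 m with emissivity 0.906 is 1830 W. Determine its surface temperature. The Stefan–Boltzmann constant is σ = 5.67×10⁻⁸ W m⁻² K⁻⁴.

T ≈ 1590 K

A = 4πr² = 4π × (0.021)² = 5.54×10^-3 m².
From P = εσAT⁴, T = (P / εσA)^(1/4) = (1830 / (0.906 × 5.67×10⁻⁸ × 5.54×10^-3))^(1/4).
T = (6.43×10^12)^(1/4) = 1590 K.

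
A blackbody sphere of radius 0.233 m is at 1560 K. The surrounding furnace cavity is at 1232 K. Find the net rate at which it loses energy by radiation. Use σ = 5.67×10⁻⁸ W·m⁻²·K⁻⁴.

A = 4πr² = 4π × (0.233)² = 0.682 m².
Q = σA(T⁴ − T_s⁴). T⁴ − T_s⁴ = (1560)⁴ − (1232)⁴ = 5.92×10^12 − 2.30×10^12 = 3.62×10^12 K⁴.
Q = 5.67×10⁻⁸ × 0.682 × 3.62×10^12 = 1.40×10^5 W.

Q ≈ 1.40×10^5 W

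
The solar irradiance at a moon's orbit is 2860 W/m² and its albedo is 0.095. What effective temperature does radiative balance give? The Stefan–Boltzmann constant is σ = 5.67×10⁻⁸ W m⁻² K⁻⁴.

Power absorbed = (1−a)S·πR²; power emitted = 4πR²σT⁴. Equating and cancelling πR²:
T = ((1−a)S / 4σ)^(1/4) = (2590 / (4 × 5.67×10⁻⁸))^(1/4) = (1.14×10^10)^(1/4).
T = 327 K.

T ≈ 327 K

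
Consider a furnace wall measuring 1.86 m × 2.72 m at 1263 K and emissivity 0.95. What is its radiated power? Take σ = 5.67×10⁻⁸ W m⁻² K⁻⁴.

P ≈ 6.93×10^5 W

A = 1.86 × 2.72 = 5.06 m².
Stefan–Boltzmann: P = εσAT⁴ = 0.95 × 5.67×10⁻⁸ × 5.06 × (1263)⁴ = 0.95 × 5.67×10⁻⁸ × 5.06 × 2.54×10^12.
P = 6.93×10^5 W.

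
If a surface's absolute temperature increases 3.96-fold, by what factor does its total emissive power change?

P ∝ T⁴, so the power scales as (3.96)⁴ = 246.

factor ≈ 246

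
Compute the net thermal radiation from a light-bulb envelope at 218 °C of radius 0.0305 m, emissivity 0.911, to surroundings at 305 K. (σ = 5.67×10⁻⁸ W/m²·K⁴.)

A = 4πr² = 4π × (0.0305)² = 0.0117 m².
Convert: 218 °C = 491 K.
Q = εσA(T⁴ − T_s⁴). T⁴ − T_s⁴ = (491)⁴ − (305)⁴ = 5.81×10^10 − 8.65×10^9 = 4.95×10^10 K⁴.
Q = 0.911 × 5.67×10⁻⁸ × 0.0117 × 4.95×10^10 = 29.9 W.

Q ≈ 29.9 W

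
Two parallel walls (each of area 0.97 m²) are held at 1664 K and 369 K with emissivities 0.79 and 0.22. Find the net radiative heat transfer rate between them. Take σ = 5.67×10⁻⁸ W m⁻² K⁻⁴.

For two large parallel gray plates, q = σ(T₁⁴ − T₂⁴) / (1/ε₁ + 1/ε₂ − 1).
1/ε₁ + 1/ε₂ − 1 = 1/0.79 + 1/0.22 − 1 = 4.811.
T₁⁴ − T₂⁴ = 7.67×10^12 − 1.85×10^10 = 7.65×10^12 K⁴.
q = 5.67×10⁻⁸ × 7.65×10^12 / 4.811 = 90100 W/m².
Q = q·A = 90100 × 0.97 = 87400 W.

Q ≈ 87400 W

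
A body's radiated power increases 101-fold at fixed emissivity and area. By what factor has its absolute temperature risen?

P ∝ T⁴ ⇒ T ∝ P^(1/4), so T scales by (101)^(1/4) = 3.17.

factor ≈ 3.17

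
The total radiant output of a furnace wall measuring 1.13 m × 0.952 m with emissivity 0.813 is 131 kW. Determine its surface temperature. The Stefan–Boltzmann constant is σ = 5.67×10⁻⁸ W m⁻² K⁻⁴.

T ≈ 1270 K

A = 1.13 × 0.952 = 1.08 m².
From P = εσAT⁴, T = (P / εσA)^(1/4) = (1.31×10^5 / (0.813 × 5.67×10⁻⁸ × 1.08))^(1/4).
T = (2.64×10^12)^(1/4) = 1270 K.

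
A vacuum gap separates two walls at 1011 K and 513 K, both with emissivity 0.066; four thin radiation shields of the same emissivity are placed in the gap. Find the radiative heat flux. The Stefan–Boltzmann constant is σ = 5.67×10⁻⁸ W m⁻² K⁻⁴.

q ≈ 377 W/m²

Each of the 5 gaps contributes resistance (2/ε − 1) = 2/0.066 − 1 = 29.30; total = 146.5.
q = σ(T₁⁴ − T₂⁴) / 146.5 = 5.67×10⁻⁸ × 9.75×10^11 / 146.5 = 377 W/m².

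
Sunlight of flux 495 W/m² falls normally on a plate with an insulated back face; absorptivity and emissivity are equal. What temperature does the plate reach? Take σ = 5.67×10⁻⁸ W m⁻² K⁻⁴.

Absorbed flux αS = emitted flux εσT⁴ (one radiating face); with α = ε, T = (S/σ)^(1/4).
T = (495 / 5.67×10⁻⁸)^(1/4) = (8.73×10^9)^(1/4).
T = 306 K.

T ≈ 306 K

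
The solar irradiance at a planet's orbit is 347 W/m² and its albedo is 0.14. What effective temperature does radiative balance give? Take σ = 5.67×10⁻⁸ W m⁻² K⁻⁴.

T ≈ 190 K

Power absorbed = (1−a)S·πR²; power emitted = 4πR²σT⁴. Equating and cancelling πR²:
T = ((1−a)S / 4σ)^(1/4) = (298 / (4 × 5.67×10⁻⁸))^(1/4) = (1.32×10^9)^(1/4).
T = 190 K.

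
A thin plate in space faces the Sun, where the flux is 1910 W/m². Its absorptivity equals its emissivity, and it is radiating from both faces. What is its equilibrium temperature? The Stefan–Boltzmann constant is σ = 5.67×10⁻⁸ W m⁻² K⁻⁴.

Absorbed flux αS = emitted flux 2εσT⁴ per unit area; with α = ε this gives T = (S/2σ)^(1/4).
T = (1910 / (2 × 5.67×10⁻⁸))^(1/4) = (1.68×10^10)^(1/4).
T = 360 K.

T ≈ 360 K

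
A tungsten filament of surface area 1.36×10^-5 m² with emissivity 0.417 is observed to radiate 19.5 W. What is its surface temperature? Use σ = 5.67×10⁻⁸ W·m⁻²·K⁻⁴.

From P = εσAT⁴, T = (P / εσA)^(1/4) = (19.5 / (0.417 × 5.67×10⁻⁸ × 1.36×10^-5))^(1/4).
T = (6.06×10^13)^(1/4) = 2790 K.

T ≈ 2790 K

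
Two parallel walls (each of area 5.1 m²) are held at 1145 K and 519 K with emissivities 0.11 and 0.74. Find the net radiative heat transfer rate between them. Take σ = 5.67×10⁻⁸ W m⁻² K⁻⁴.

Q ≈ 50400 W

For two large parallel gray plates, q = σ(T₁⁴ − T₂⁴) / (1/ε₁ + 1/ε₂ − 1).
1/ε₁ + 1/ε₂ − 1 = 1/0.11 + 1/0.74 − 1 = 9.442.
T₁⁴ − T₂⁴ = 1.72×10^12 − 7.26×10^10 = 1.65×10^12 K⁴.
q = 5.67×10⁻⁸ × 1.65×10^12 / 9.442 = 9890 W/m².
Q = q·A = 9890 × 5.1 = 50400 W.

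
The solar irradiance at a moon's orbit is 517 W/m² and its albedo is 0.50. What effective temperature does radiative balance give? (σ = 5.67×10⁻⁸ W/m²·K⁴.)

Power absorbed = (1−a)S·πR²; power emitted = 4πR²σT⁴. Equating and cancelling πR²:
T = ((1−a)S / 4σ)^(1/4) = (258 / (4 × 5.67×10⁻⁸))^(1/4) = (1.14×10^9)^(1/4).
T = 184 K.

T ≈ 184 K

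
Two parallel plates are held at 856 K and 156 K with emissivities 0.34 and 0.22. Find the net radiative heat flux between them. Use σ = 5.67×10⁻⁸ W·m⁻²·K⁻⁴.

For two large parallel gray plates, q = σ(T₁⁴ − T₂⁴) / (1/ε₁ + 1/ε₂ − 1).
1/ε₁ + 1/ε₂ − 1 = 1/0.34 + 1/0.22 − 1 = 6.487.
T₁⁴ − T₂⁴ = 5.37×10^11 − 5.92×10^8 = 5.36×10^11 K⁴.
q = 5.67×10⁻⁸ × 5.36×10^11 / 6.487 = 4690 W/m².

q ≈ 4690 W/m²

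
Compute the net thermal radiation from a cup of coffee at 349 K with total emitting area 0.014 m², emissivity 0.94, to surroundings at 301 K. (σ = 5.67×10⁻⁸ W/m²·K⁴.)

Q ≈ 4.94 W

Q = εσA(T⁴ − T_s⁴). T⁴ − T_s⁴ = (349)⁴ − (301)⁴ = 1.48×10^10 − 8.21×10^9 = 6.63×10^9 K⁴.
Q = 0.94 × 5.67×10⁻⁸ × 0.0140 × 6.63×10^9 = 4.94 W.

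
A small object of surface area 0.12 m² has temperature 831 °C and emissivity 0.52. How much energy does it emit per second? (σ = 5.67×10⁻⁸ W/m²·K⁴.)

P ≈ 5260 W

831 °C = 1104 K.
P = εσAT⁴ = 0.52 × 5.67×10⁻⁸ × 0.120 × (1104)⁴ = 0.52 × 5.67×10⁻⁸ × 0.120 × 1.49×10^12.
P = 5260 W.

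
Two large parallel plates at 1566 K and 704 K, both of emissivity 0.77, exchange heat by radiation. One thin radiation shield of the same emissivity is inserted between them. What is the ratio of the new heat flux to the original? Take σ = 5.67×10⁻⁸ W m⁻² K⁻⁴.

With N identical shields there are N+1 = 2 gaps in series, each with the same radiative resistance, so the flux falls to 1/(N+1) of its unshielded value.

ratio ≈ 0.500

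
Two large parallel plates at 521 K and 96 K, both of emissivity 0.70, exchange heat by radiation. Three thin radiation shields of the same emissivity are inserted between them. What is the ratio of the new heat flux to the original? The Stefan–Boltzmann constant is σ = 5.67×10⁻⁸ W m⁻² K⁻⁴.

ratio ≈ 0.250

With N identical shields there are N+1 = 4 gaps in series, each with the same radiative resistance, so the flux falls to 1/(N+1) of its unshielded value.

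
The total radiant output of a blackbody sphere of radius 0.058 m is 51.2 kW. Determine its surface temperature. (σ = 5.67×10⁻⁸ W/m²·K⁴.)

T ≈ 2150 K

A = 4πr² = 4π × (0.058)² = 0.0423 m².
From P = σAT⁴, T = (P / σA)^(1/4) = (51200 / (5.67×10⁻⁸ × 0.0423))^(1/4).
T = (2.14×10^13)^(1/4) = 2150 K.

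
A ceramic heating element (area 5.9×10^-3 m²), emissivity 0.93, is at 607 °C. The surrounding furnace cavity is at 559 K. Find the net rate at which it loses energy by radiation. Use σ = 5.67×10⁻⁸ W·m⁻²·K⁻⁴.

Q ≈ 156 W

Convert: 607 °C = 880 K.
Q = εσA(T⁴ − T_s⁴). T⁴ − T_s⁴ = (880)⁴ − (559)⁴ = 6.00×10^11 − 9.76×10^10 = 5.02×10^11 K⁴.
Q = 0.93 × 5.67×10⁻⁸ × 5.90×10^-3 × 5.02×10^11 = 156 W.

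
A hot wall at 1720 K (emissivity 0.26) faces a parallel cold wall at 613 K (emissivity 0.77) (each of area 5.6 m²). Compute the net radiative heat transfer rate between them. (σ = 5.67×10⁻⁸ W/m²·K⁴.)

Q ≈ 6.60×10^5 W

For two large parallel gray plates, q = σ(T₁⁴ − T₂⁴) / (1/ε₁ + 1/ε₂ − 1).
1/ε₁ + 1/ε₂ − 1 = 1/0.26 + 1/0.77 − 1 = 4.145.
T₁⁴ − T₂⁴ = 8.75×10^12 − 1.41×10^11 = 8.61×10^12 K⁴.
q = 5.67×10⁻⁸ × 8.61×10^12 / 4.145 = 1.18×10^5 W/m².
Q = q·A = 1.18×10^5 × 5.6 = 6.60×10^5 W.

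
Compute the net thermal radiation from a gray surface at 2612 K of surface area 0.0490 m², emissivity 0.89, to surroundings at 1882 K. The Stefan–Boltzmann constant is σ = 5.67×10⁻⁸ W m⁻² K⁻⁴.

Q = εσA(T⁴ − T_s⁴). T⁴ − T_s⁴ = (2612)⁴ − (1882)⁴ = 4.65×10^13 − 1.25×10^13 = 3.40×10^13 K⁴.
Q = 0.89 × 5.67×10⁻⁸ × 0.0490 × 3.40×10^13 = 84100 W.

Q ≈ 84100 W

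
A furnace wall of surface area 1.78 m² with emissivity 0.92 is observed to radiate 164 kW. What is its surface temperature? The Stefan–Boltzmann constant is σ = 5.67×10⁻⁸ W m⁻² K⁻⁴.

T ≈ 1150 K

From P = εσAT⁴, T = (P / εσA)^(1/4) = (1.64×10^5 / (0.92 × 5.67×10⁻⁸ × 1.78))^(1/4).
T = (1.77×10^12)^(1/4) = 1150 K.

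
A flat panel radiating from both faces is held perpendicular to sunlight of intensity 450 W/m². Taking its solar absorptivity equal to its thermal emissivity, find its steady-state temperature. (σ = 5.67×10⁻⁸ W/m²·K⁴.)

Absorbed flux αS = emitted flux 2εσT⁴ per unit area; with α = ε this gives T = (S/2σ)^(1/4).
T = (450 / (2 × 5.67×10⁻⁸))^(1/4) = (3.97×10^9)^(1/4).
T = 251 K.

T ≈ 251 K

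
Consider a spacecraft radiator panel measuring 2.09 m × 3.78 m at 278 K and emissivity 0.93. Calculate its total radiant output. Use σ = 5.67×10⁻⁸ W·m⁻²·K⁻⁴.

A = 2.09 × 3.78 = 7.90 m².
P = εσAT⁴ = 0.93 × 5.67×10⁻⁸ × 7.90 × (278)⁴ = 0.93 × 5.67×10⁻⁸ × 7.90 × 5.97×10^9.
P = 2490 W.

P ≈ 2490 W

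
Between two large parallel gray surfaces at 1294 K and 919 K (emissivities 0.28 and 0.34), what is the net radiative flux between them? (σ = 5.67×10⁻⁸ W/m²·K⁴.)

q ≈ 21500 W/m²

For two large parallel gray plates, q = σ(T₁⁴ − T₂⁴) / (1/ε₁ + 1/ε₂ − 1).
1/ε₁ + 1/ε₂ − 1 = 1/0.28 + 1/0.34 − 1 = 5.513.
T₁⁴ − T₂⁴ = 2.80×10^12 − 7.13×10^11 = 2.09×10^12 K⁴.
q = 5.67×10⁻⁸ × 2.09×10^12 / 5.513 = 21500 W/m².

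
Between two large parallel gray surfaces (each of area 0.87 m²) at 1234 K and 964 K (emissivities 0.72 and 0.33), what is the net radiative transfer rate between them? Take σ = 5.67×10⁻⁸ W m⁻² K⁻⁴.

Q ≈ 21000 W

For two large parallel gray plates, q = σ(T₁⁴ − T₂⁴) / (1/ε₁ + 1/ε₂ − 1).
1/ε₁ + 1/ε₂ − 1 = 1/0.72 + 1/0.33 − 1 = 3.419.
T₁⁴ − T₂⁴ = 2.32×10^12 − 8.64×10^11 = 1.46×10^12 K⁴.
q = 5.67×10⁻⁸ × 1.46×10^12 / 3.419 = 24100 W/m².
Q = q·A = 24100 × 0.87 = 21000 W.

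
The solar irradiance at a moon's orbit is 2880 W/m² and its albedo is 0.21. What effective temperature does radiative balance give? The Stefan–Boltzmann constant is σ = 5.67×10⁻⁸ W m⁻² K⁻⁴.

Power absorbed = (1−a)S·πR²; power emitted = 4πR²σT⁴. Equating and cancelling πR²:
T = ((1−a)S / 4σ)^(1/4) = (2280 / (4 × 5.67×10⁻⁸))^(1/4) = (1.00×10^10)^(1/4).
T = 316 K.

T ≈ 316 K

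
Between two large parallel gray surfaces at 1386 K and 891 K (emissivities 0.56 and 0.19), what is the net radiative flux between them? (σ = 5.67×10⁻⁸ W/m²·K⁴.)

For two large parallel gray plates, q = σ(T₁⁴ − T₂⁴) / (1/ε₁ + 1/ε₂ − 1).
1/ε₁ + 1/ε₂ − 1 = 1/0.56 + 1/0.19 − 1 = 6.049.
T₁⁴ − T₂⁴ = 3.69×10^12 − 6.30×10^11 = 3.06×10^12 K⁴.
q = 5.67×10⁻⁸ × 3.06×10^12 / 6.049 = 28700 W/m².

q ≈ 28700 W/m²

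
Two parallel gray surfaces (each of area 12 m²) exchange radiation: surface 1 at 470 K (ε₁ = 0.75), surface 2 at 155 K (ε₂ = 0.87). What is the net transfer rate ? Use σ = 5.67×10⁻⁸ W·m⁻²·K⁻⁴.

Q ≈ 22100 W

For two large parallel gray plates, q = σ(T₁⁴ − T₂⁴) / (1/ε₁ + 1/ε₂ − 1).
1/ε₁ + 1/ε₂ − 1 = 1/0.75 + 1/0.87 − 1 = 1.483.
T₁⁴ − T₂⁴ = 4.88×10^10 − 5.77×10^8 = 4.82×10^10 K⁴.
q = 5.67×10⁻⁸ × 4.82×10^10 / 1.483 = 1840 W/m².
Q = q·A = 1840 × 12 = 22100 W.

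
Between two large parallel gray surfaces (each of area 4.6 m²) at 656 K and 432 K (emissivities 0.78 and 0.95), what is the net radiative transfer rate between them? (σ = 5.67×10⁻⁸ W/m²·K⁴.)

Q ≈ 29400 W

For two large parallel gray plates, q = σ(T₁⁴ − T₂⁴) / (1/ε₁ + 1/ε₂ − 1).
1/ε₁ + 1/ε₂ − 1 = 1/0.78 + 1/0.95 − 1 = 1.335.
T₁⁴ − T₂⁴ = 1.85×10^11 − 3.48×10^10 = 1.50×10^11 K⁴.
q = 5.67×10⁻⁸ × 1.50×10^11 / 1.335 = 6390 W/m².
Q = q·A = 6390 × 4.6 = 29400 W.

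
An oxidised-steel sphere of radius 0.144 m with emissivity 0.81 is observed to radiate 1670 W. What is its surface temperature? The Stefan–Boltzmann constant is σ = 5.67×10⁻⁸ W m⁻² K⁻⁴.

T ≈ 611 K

A = 4πr² = 4π × (0.144)² = 0.261 m².
From P = εσAT⁴, T = (P / εσA)^(1/4) = (1670 / (0.81 × 5.67×10⁻⁸ × 0.261))^(1/4).
T = (1.40×10^11)^(1/4) = 611 K.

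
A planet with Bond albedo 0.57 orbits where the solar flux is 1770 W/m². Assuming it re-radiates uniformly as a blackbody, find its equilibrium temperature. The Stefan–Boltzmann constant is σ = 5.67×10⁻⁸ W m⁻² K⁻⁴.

Power absorbed = (1−a)S·πR²; power emitted = 4πR²σT⁴. Equating and cancelling πR²:
T = ((1−a)S / 4σ)^(1/4) = (761 / (4 × 5.67×10⁻⁸))^(1/4) = (3.36×10^9)^(1/4).
T = 241 K.

T ≈ 241 K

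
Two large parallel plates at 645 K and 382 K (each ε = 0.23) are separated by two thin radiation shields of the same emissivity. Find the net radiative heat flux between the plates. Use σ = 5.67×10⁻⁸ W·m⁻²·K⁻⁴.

Each of the 3 gaps contributes resistance (2/ε − 1) = 2/0.23 − 1 = 7.696; total = 23.09.
q = σ(T₁⁴ − T₂⁴) / 23.09 = 5.67×10⁻⁸ × 1.52×10^11 / 23.09 = 373 W/m².

q ≈ 373 W/m²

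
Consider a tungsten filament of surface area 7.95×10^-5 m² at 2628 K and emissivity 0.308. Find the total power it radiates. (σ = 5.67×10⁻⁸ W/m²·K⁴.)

Stefan–Boltzmann: P = εσAT⁴ = 0.308 × 5.67×10⁻⁸ × 7.95×10^-5 × (2628)⁴ = 0.308 × 5.67×10⁻⁸ × 7.95×10^-5 × 4.77×10^13.
P = 66.2 W.

P ≈ 66.2 W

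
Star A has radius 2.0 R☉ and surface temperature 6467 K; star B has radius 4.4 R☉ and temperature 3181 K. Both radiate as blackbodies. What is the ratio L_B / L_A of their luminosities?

L_B/L_A ≈ 0.283

L = 4πR²σT⁴ ∝ R²T⁴, so L_B/L_A = (4.4/2.0)² × (3181/6467)⁴ = 4.84 × 0.0585 = 0.283.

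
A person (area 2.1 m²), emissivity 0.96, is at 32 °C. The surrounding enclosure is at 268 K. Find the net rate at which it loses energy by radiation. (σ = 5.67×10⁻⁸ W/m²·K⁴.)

Q ≈ 399 W

Convert: 32 °C = 305 K.
Q = εσA(T⁴ − T_s⁴). T⁴ − T_s⁴ = (305)⁴ − (268)⁴ = 8.65×10^9 − 5.16×10^9 = 3.49×10^9 K⁴.
Q = 0.96 × 5.67×10⁻⁸ × 2.10 × 3.49×10^9 = 399 W.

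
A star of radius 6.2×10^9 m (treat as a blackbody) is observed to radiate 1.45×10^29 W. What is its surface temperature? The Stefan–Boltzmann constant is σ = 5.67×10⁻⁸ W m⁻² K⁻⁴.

A = 4πr² = 4π × (6.2×10^9)² = 4.83×10^20 m².
From P = σAT⁴, T = (P / σA)^(1/4) = (1.45×10^29 / (5.67×10⁻⁸ × 4.83×10^20))^(1/4).
T = (5.29×10^15)^(1/4) = 8530 K.

T ≈ 8530 K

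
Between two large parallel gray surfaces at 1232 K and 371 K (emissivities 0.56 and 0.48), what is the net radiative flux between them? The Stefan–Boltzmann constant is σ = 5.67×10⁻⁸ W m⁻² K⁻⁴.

For two large parallel gray plates, q = σ(T₁⁴ − T₂⁴) / (1/ε₁ + 1/ε₂ − 1).
1/ε₁ + 1/ε₂ − 1 = 1/0.56 + 1/0.48 − 1 = 2.869.
T₁⁴ − T₂⁴ = 2.30×10^12 − 1.89×10^10 = 2.28×10^12 K⁴.
q = 5.67×10⁻⁸ × 2.28×10^12 / 2.869 = 45200 W/m².

q ≈ 45200 W/m²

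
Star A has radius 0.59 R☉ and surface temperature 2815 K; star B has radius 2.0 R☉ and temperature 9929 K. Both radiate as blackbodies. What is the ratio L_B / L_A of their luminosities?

L_B/L_A ≈ 1780

L = 4πR²σT⁴ ∝ R²T⁴, so L_B/L_A = (2.0/0.59)² × (9929/2815)⁴ = 11.5 × 155 = 1780.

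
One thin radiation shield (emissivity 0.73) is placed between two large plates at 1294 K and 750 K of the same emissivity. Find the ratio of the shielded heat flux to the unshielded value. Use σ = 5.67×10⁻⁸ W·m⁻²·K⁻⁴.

With N identical shields there are N+1 = 2 gaps in series, each with the same radiative resistance, so the flux falls to 1/(N+1) of its unshielded value.

ratio ≈ 0.500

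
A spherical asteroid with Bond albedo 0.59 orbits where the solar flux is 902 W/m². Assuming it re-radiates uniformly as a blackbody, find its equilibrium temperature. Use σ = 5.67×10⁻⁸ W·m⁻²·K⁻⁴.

T ≈ 201 K

Power absorbed = (1−a)S·πR²; power emitted = 4πR²σT⁴. Equating and cancelling πR²:
T = ((1−a)S / 4σ)^(1/4) = (370 / (4 × 5.67×10⁻⁸))^(1/4) = (1.63×10^9)^(1/4).
T = 201 K.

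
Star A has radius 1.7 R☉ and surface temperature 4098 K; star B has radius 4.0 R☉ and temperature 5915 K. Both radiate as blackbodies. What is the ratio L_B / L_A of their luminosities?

L_B/L_A ≈ 24.0

L = 4πR²σT⁴ ∝ R²T⁴, so L_B/L_A = (4.0/1.7)² × (5915/4098)⁴ = 5.54 × 4.34 = 24.0.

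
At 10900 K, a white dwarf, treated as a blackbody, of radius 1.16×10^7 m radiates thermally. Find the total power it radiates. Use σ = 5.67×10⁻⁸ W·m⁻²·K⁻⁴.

P ≈ 1.35×10^24 W

A = 4πr² = 4π × (1.16×10^7)² = 1.69×10^15 m².
P = σAT⁴ = 5.67×10⁻⁸ × 1.69×10^15 × (10900)⁴ = 5.67×10⁻⁸ × 1.69×10^15 × 1.41×10^16.
P = 1.35×10^24 W.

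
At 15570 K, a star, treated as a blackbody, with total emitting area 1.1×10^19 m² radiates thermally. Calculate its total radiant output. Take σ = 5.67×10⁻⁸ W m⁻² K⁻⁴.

P = σAT⁴ = 5.67×10⁻⁸ × 1.10×10^19 × (15570)⁴ = 5.67×10⁻⁸ × 1.10×10^19 × 5.88×10^16.
P = 3.67×10^28 W.

P ≈ 3.67×10^28 W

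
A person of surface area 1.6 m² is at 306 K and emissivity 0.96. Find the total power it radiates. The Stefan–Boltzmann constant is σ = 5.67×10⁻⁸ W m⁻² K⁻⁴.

P ≈ 764 W

Stefan–Boltzmann: P = εσAT⁴ = 0.96 × 5.67×10⁻⁸ × 1.60 × (306)⁴ = 0.96 × 5.67×10⁻⁸ × 1.60 × 8.77×10^9.
P = 764 W.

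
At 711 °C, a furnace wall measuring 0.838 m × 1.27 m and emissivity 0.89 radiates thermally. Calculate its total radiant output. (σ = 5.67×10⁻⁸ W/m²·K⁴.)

A = 0.838 × 1.27 = 1.06 m².
711 °C = 984 K.
P = εσAT⁴ = 0.89 × 5.67×10⁻⁸ × 1.06 × (984)⁴ = 0.89 × 5.67×10⁻⁸ × 1.06 × 9.38×10^11.
P = 50400 W.

P ≈ 50400 W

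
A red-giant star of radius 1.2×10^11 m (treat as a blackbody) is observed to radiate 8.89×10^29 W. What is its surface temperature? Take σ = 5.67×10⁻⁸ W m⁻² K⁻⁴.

T ≈ 3050 K

A = 4πr² = 4π × (1.2×10^11)² = 1.81×10^23 m².
From P = σAT⁴, T = (P / σA)^(1/4) = (8.89×10^29 / (5.67×10⁻⁸ × 1.81×10^23))^(1/4).
T = (8.66×10^13)^(1/4) = 3050 K.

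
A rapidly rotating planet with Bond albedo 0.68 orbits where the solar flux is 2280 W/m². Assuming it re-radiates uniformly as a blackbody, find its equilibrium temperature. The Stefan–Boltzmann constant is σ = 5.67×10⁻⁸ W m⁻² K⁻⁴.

Power absorbed = (1−a)S·πR²; power emitted = 4πR²σT⁴. Equating and cancelling πR²:
T = ((1−a)S / 4σ)^(1/4) = (730 / (4 × 5.67×10⁻⁸))^(1/4) = (3.22×10^9)^(1/4).
T = 238 K.

T ≈ 238 K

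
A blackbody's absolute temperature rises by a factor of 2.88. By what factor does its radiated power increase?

P ∝ T⁴, so the power scales as (2.88)⁴ = 68.8.

factor ≈ 68.8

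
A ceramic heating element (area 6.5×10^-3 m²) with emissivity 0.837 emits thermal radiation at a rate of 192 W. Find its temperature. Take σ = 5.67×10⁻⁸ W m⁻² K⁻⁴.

T ≈ 888 K

From P = εσAT⁴, T = (P / εσA)^(1/4) = (192 / (0.837 × 5.67×10⁻⁸ × 6.50×10^-3))^(1/4).
T = (6.22×10^11)^(1/4) = 888 K.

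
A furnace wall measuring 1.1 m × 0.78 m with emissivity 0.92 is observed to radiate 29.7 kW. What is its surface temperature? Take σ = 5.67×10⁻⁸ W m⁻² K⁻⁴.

T ≈ 903 K

A = 1.1 × 0.78 = 0.858 m².
From P = εσAT⁴, T = (P / εσA)^(1/4) = (29700 / (0.92 × 5.67×10⁻⁸ × 0.858))^(1/4).
T = (6.64×10^11)^(1/4) = 903 K.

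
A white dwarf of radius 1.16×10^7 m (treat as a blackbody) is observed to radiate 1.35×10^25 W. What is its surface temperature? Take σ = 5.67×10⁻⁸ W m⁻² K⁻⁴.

T ≈ 19400 K

A = 4πr² = 4π × (1.16×10^7)² = 1.69×10^15 m².
From P = σAT⁴, T = (P / σA)^(1/4) = (1.35×10^25 / (5.67×10⁻⁸ × 1.69×10^15))^(1/4).
T = (1.41×10^17)^(1/4) = 19400 K.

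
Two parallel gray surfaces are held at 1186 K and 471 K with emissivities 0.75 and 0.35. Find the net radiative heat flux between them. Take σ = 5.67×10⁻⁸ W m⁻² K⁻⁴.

q ≈ 34300 W/m²

For two large parallel gray plates, q = σ(T₁⁴ − T₂⁴) / (1/ε₁ + 1/ε₂ − 1).
1/ε₁ + 1/ε₂ − 1 = 1/0.75 + 1/0.35 − 1 = 3.190.
T₁⁴ − T₂⁴ = 1.98×10^12 − 4.92×10^10 = 1.93×10^12 K⁴.
q = 5.67×10⁻⁸ × 1.93×10^12 / 3.190 = 34300 W/m².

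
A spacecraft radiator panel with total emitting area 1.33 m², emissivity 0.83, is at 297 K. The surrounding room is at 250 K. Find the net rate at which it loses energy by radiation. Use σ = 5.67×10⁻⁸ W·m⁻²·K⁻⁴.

Q ≈ 243 W

Q = εσA(T⁴ − T_s⁴). T⁴ − T_s⁴ = (297)⁴ − (250)⁴ = 7.78×10^9 − 3.91×10^9 = 3.87×10^9 K⁴.
Q = 0.83 × 5.67×10⁻⁸ × 1.33 × 3.87×10^9 = 243 W.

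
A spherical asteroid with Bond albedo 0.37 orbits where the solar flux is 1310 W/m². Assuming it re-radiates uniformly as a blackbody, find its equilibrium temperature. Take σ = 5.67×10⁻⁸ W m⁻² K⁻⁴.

T ≈ 246 K

Power absorbed = (1−a)S·πR²; power emitted = 4πR²σT⁴. Equating and cancelling πR²:
T = ((1−a)S / 4σ)^(1/4) = (825 / (4 × 5.67×10⁻⁸))^(1/4) = (3.64×10^9)^(1/4).
T = 246 K.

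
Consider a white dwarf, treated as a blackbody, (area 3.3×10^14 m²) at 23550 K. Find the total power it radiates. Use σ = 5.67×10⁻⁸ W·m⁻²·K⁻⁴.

P ≈ 5.76×10^24 W

P = σAT⁴ = 5.67×10⁻⁸ × 3.30×10^14 × (23550)⁴ = 5.67×10⁻⁸ × 3.30×10^14 × 3.08×10^17.
P = 5.76×10^24 W.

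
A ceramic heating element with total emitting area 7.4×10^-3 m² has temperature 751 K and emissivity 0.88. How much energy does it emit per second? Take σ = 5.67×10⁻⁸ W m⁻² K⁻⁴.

P ≈ 117 W

P = εσAT⁴ = 0.88 × 5.67×10⁻⁸ × 7.40×10^-3 × (751)⁴ = 0.88 × 5.67×10⁻⁸ × 7.40×10^-3 × 3.18×10^11.
P = 117 W.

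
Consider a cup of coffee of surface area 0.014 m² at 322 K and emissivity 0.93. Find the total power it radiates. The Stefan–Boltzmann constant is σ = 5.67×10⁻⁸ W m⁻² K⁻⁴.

Stefan–Boltzmann: P = εσAT⁴ = 0.93 × 5.67×10⁻⁸ × 0.0140 × (322)⁴ = 0.93 × 5.67×10⁻⁸ × 0.0140 × 1.08×10^10.
P = 7.94 W.

P ≈ 7.94 W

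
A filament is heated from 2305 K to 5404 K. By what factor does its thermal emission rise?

ratio ≈ 30.2

P ∝ T⁴, so the ratio is (5404/2305)⁴ = (2.344)⁴ = 30.2.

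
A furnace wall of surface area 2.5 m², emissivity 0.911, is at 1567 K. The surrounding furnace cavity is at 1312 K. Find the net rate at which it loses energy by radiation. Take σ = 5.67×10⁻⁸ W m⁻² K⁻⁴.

Q = εσA(T⁴ − T_s⁴). T⁴ − T_s⁴ = (1567)⁴ − (1312)⁴ = 6.03×10^12 − 2.96×10^12 = 3.07×10^12 K⁴.
Q = 0.911 × 5.67×10⁻⁸ × 2.50 × 3.07×10^12 = 3.96×10^5 W.

Q ≈ 3.96×10^5 W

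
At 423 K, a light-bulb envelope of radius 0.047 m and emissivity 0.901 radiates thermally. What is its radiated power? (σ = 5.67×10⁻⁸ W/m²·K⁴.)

P ≈ 45.4 W

A = 4πr² = 4π × (0.047)² = 0.0278 m².
Stefan–Boltzmann: P = εσAT⁴ = 0.901 × 5.67×10⁻⁸ × 0.0278 × (423)⁴ = 0.901 × 5.67×10⁻⁸ × 0.0278 × 3.20×10^10.
P = 45.4 W.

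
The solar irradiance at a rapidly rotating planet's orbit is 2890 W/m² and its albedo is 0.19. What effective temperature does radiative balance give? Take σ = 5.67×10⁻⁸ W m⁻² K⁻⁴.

T ≈ 319 K

Power absorbed = (1−a)S·πR²; power emitted = 4πR²σT⁴. Equating and cancelling πR²:
T = ((1−a)S / 4σ)^(1/4) = (2340 / (4 × 5.67×10⁻⁸))^(1/4) = (1.03×10^10)^(1/4).
T = 319 K.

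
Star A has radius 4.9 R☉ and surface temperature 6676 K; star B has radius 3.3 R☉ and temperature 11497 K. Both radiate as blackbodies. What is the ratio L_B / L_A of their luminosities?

L = 4πR²σT⁴ ∝ R²T⁴, so L_B/L_A = (3.3/4.9)² × (11497/6676)⁴ = 0.454 × 8.80 = 3.99.

L_B/L_A ≈ 3.99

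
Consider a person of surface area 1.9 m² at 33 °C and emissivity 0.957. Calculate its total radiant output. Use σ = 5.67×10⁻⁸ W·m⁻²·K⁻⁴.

P ≈ 904 W

33 °C = 306 K.
P = εσAT⁴ = 0.957 × 5.67×10⁻⁸ × 1.90 × (306)⁴ = 0.957 × 5.67×10⁻⁸ × 1.90 × 8.77×10^9.
P = 904 W.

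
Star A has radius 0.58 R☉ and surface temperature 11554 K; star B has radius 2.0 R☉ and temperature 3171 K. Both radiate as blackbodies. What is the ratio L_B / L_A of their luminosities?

L = 4πR²σT⁴ ∝ R²T⁴, so L_B/L_A = (2.0/0.58)² × (3171/11554)⁴ = 11.9 × 5.67×10^-3 = 0.0675.

L_B/L_A ≈ 0.0675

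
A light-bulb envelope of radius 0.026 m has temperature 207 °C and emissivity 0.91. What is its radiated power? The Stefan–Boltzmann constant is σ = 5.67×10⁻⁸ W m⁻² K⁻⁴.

A = 4πr² = 4π × (0.026)² = 8.49×10^-3 m².
207 °C = 480 K.
Stefan–Boltzmann: P = εσAT⁴ = 0.91 × 5.67×10⁻⁸ × 8.49×10^-3 × (480)⁴ = 0.91 × 5.67×10⁻⁸ × 8.49×10^-3 × 5.31×10^10.
P = 23.3 W.

P ≈ 23.3 W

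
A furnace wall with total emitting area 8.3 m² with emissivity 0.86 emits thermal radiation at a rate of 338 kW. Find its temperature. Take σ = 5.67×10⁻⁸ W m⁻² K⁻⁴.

T ≈ 956 K

From P = εσAT⁴, T = (P / εσA)^(1/4) = (3.38×10^5 / (0.86 × 5.67×10⁻⁸ × 8.30))^(1/4).
T = (8.35×10^11)^(1/4) = 956 K.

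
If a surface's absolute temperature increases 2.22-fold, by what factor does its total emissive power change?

P ∝ T⁴, so the power scales as (2.22)⁴ = 24.3.

factor ≈ 24.3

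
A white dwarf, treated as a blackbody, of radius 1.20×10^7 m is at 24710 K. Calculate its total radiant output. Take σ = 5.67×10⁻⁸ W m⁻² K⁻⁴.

A = 4πr² = 4π × (1.20×10^7)² = 1.81×10^15 m².
P = σAT⁴ = 5.67×10⁻⁸ × 1.81×10^15 × (24710)⁴ = 5.67×10⁻⁸ × 1.81×10^15 × 3.73×10^17.
P = 3.83×10^25 W.

P ≈ 3.83×10^25 W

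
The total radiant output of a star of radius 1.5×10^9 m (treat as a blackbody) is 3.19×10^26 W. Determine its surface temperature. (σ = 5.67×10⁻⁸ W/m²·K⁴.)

T ≈ 3760 K

A = 4πr² = 4π × (1.5×10^9)² = 2.83×10^19 m².
From P = σAT⁴, T = (P / σA)^(1/4) = (3.19×10^26 / (5.67×10⁻⁸ × 2.83×10^19))^(1/4).
T = (1.99×10^14)^(1/4) = 3760 K.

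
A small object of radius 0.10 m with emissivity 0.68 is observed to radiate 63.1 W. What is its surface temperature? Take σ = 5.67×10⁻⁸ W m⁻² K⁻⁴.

T ≈ 338 K

A = 4πr² = 4π × (0.10)² = 0.126 m².
From P = εσAT⁴, T = (P / εσA)^(1/4) = (63.1 / (0.68 × 5.67×10⁻⁸ × 0.126))^(1/4).
T = (1.30×10^10)^(1/4) = 338 K.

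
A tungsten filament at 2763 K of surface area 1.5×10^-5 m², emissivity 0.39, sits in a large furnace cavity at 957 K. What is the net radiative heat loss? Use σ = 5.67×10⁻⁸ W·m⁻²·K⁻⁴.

Q = εσA(T⁴ − T_s⁴). T⁴ − T_s⁴ = (2763)⁴ − (957)⁴ = 5.83×10^13 − 8.39×10^11 = 5.74×10^13 K⁴.
Q = 0.39 × 5.67×10⁻⁸ × 1.50×10^-5 × 5.74×10^13 = 19.1 W.

Q ≈ 19.1 W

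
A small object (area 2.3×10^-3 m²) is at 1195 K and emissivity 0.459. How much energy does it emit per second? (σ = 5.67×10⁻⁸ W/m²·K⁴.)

P = εσAT⁴ = 0.459 × 5.67×10⁻⁸ × 2.30×10^-3 × (1195)⁴ = 0.459 × 5.67×10⁻⁸ × 2.30×10^-3 × 2.04×10^12.
P = 122 W.

P ≈ 122 W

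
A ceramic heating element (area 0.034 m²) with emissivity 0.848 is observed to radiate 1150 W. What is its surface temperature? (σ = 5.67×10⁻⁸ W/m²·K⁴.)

From P = εσAT⁴, T = (P / εσA)^(1/4) = (1150 / (0.848 × 5.67×10⁻⁸ × 0.0340))^(1/4).
T = (7.03×10^11)^(1/4) = 916 K.

T ≈ 916 K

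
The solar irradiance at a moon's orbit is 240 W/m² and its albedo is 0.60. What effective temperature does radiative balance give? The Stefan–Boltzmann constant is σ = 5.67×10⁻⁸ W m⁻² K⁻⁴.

Power absorbed = (1−a)S·πR²; power emitted = 4πR²σT⁴. Equating and cancelling πR²:
T = ((1−a)S / 4σ)^(1/4) = (96.0 / (4 × 5.67×10⁻⁸))^(1/4) = (4.23×10^8)^(1/4).
T = 143 K.

T ≈ 143 K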